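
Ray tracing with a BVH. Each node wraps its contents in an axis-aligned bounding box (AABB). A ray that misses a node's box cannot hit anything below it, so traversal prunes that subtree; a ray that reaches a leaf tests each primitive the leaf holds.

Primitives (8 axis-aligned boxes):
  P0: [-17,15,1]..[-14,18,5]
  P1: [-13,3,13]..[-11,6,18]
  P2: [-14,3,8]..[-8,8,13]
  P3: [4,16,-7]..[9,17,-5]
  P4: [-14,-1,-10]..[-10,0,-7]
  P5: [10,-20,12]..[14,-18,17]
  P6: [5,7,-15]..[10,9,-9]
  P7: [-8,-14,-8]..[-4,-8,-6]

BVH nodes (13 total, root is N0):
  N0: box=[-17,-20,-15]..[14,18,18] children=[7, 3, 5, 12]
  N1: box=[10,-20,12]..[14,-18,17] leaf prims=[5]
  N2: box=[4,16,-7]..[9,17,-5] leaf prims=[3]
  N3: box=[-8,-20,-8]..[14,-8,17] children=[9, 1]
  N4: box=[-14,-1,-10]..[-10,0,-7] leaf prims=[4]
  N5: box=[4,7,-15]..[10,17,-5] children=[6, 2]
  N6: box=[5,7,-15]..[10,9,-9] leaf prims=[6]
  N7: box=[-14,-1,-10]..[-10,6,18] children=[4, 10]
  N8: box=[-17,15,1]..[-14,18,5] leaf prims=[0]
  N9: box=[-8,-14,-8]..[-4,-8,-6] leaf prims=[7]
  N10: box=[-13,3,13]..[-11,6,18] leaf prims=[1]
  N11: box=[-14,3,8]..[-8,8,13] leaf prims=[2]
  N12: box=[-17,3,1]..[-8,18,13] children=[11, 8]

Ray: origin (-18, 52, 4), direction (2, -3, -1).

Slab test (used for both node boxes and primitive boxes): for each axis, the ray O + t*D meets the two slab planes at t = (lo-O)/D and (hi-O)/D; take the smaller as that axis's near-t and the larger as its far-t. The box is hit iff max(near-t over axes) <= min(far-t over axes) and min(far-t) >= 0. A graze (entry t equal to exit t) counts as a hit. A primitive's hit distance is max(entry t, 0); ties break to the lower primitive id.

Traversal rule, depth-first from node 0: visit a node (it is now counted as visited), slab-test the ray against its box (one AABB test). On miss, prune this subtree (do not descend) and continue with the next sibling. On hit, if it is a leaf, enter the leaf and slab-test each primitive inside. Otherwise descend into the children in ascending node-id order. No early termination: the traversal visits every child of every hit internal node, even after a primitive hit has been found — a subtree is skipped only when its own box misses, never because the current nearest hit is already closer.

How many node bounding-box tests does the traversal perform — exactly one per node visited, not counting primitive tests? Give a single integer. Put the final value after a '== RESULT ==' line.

Trace the traversal:
N0 x:[1/2,16] y:[34/3,24] z:[-14,19] -> hit [34/3,16], descend [3, 5, 7, 12]
  N3 x:[5,16] y:[20,24] z:[-13,12] -> miss, prune
  N5 x:[11,14] y:[35/3,15] z:[9,19] -> hit [35/3,14], descend [2, 6]
    N2 x:[11,27/2] y:[35/3,12] z:[9,11] -> miss, prune
    N6 x:[23/2,14] y:[43/3,15] z:[13,19] -> miss, prune
  N7 x:[2,4] y:[46/3,53/3] z:[-14,14] -> miss, prune
  N12 x:[1/2,5] y:[34/3,49/3] z:[-9,3] -> miss, prune

Visited [0, 3, 5, 2, 6, 7, 12]. Tests: 7 box, 0 leaf. Nearest: miss.

== RESULT ==
7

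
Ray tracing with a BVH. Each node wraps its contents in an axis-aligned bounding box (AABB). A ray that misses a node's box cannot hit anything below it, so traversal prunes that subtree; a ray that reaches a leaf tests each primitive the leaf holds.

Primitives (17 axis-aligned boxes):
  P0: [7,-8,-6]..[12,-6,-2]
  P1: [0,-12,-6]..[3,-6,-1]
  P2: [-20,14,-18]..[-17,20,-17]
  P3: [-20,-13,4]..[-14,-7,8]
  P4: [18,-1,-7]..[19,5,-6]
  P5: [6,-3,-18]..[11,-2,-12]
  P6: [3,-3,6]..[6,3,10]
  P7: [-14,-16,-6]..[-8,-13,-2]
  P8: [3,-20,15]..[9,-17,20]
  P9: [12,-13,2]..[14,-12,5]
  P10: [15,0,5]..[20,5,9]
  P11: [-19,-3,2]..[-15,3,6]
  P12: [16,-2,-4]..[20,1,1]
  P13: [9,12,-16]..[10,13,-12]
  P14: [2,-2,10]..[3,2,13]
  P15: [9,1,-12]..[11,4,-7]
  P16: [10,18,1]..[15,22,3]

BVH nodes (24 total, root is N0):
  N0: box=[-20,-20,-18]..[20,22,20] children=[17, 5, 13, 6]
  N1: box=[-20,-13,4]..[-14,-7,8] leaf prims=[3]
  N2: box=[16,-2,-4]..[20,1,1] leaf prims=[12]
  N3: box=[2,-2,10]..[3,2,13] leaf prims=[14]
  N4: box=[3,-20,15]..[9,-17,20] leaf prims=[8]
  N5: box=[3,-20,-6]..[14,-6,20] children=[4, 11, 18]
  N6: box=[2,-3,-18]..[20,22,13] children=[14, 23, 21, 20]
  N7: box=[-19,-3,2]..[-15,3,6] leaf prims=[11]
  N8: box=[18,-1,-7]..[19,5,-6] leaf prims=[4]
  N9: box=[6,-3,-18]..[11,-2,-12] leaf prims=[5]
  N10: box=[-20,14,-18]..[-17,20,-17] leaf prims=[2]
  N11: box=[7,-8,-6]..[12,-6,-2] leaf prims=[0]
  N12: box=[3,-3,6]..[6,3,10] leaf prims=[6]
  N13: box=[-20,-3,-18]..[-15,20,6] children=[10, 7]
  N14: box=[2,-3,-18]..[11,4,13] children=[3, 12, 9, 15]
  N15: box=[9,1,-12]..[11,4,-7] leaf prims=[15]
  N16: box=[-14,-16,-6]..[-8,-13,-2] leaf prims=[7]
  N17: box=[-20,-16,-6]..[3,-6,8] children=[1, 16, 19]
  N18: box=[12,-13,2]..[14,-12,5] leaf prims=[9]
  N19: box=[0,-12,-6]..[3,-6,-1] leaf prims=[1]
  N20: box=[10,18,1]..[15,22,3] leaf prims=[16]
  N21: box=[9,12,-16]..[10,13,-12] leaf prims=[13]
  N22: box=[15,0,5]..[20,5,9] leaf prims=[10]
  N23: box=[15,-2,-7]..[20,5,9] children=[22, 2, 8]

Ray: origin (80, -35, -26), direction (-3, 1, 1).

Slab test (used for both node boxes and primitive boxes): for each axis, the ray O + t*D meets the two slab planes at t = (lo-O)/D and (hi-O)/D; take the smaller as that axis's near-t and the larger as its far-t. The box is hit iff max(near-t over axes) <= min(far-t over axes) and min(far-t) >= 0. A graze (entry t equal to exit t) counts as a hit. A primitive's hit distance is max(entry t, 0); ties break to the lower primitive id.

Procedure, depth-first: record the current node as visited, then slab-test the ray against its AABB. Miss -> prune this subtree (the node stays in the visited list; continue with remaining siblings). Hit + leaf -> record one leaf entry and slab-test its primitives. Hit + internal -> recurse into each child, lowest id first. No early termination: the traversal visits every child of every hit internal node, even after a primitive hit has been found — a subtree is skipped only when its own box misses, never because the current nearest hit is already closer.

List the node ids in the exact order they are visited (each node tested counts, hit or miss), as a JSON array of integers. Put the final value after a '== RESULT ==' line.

Trace the traversal:
N0 x:[20,100/3] y:[15,57] z:[8,46] -> hit [20,100/3], descend [5, 6, 13, 17]
  N5 x:[22,77/3] y:[15,29] z:[20,46] -> hit [22,77/3], descend [4, 11, 18]
    N4 x:[71/3,77/3] y:[15,18] z:[41,46] -> miss, prune
    N11 x:[68/3,73/3] y:[27,29] z:[20,24] -> miss, prune
    N18 x:[22,68/3] y:[22,23] z:[28,31] -> miss, prune
  N6 x:[20,26] y:[32,57] z:[8,39] -> miss, prune
  N13 x:[95/3,100/3] y:[32,55] z:[8,32] -> hit [32,32], descend [7, 10]
    N7 x:[95/3,33] y:[32,38] z:[28,32] -> hit [32,32] leaf, test {P11@t=32}
    N10 x:[97/3,100/3] y:[49,55] z:[8,9] -> miss, prune
  N17 x:[77/3,100/3] y:[19,29] z:[20,34] -> hit [77/3,29], descend [1, 16, 19]
    N1 x:[94/3,100/3] y:[22,28] z:[30,34] -> miss, prune
    N16 x:[88/3,94/3] y:[19,22] z:[20,24] -> miss, prune
    N19 x:[77/3,80/3] y:[23,29] z:[20,25] -> miss, prune

13 AABB tests over nodes [0, 5, 4, 11, 18, 6, 13, 7, 10, 17, 1, 16, 19]; 1 leaf entered; closest P11.

== RESULT ==
[0, 5, 4, 11, 18, 6, 13, 7, 10, 17, 1, 16, 19]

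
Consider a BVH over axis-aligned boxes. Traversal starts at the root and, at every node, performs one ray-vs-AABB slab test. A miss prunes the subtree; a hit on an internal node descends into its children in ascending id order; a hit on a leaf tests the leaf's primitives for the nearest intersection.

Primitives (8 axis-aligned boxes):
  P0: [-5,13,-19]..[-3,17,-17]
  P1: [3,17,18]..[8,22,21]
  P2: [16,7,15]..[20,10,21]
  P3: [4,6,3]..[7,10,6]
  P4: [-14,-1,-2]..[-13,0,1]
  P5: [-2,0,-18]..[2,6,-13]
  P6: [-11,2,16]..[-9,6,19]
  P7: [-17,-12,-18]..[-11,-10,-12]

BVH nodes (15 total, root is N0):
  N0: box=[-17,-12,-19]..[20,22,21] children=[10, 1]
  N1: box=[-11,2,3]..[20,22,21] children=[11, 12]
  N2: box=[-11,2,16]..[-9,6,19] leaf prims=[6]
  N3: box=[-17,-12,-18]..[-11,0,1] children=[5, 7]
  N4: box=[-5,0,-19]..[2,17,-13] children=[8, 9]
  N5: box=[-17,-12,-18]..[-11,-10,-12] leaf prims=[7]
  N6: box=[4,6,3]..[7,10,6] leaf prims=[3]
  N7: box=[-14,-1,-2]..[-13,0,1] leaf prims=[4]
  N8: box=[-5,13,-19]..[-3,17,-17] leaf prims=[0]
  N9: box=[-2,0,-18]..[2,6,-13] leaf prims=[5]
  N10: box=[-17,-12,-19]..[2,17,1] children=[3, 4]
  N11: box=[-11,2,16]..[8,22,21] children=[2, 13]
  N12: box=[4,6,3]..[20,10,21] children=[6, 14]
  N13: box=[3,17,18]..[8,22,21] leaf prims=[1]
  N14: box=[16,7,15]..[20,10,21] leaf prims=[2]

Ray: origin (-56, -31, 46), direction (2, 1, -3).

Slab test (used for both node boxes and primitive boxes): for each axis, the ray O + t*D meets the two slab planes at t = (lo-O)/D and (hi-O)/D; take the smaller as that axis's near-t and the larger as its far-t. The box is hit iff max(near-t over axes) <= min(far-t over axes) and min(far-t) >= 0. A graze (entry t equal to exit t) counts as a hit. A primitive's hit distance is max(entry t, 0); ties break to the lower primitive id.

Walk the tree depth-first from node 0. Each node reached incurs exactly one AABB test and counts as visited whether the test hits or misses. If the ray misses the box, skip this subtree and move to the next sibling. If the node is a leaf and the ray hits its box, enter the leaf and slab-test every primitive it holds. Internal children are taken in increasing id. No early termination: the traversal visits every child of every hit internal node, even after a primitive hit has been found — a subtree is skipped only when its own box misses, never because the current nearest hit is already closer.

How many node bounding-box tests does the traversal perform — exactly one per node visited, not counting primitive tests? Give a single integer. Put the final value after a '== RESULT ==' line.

Trace the traversal:
N0 x:[39/2,38] y:[19,53] z:[25/3,65/3] -> hit [39/2,65/3], descend [1, 10]
  N1 x:[45/2,38] y:[33,53] z:[25/3,43/3] -> miss, prune
  N10 x:[39/2,29] y:[19,48] z:[15,65/3] -> hit [39/2,65/3], descend [3, 4]
    N3 x:[39/2,45/2] y:[19,31] z:[15,64/3] -> hit [39/2,64/3], descend [5, 7]
      N5 x:[39/2,45/2] y:[19,21] z:[58/3,64/3] -> hit [39/2,21] leaf, test {P7@t=39/2}
      N7 x:[21,43/2] y:[30,31] z:[15,16] -> miss, prune
    N4 x:[51/2,29] y:[31,48] z:[59/3,65/3] -> miss, prune

Summary -> nodes [0, 1, 10, 3, 5, 7, 4]; box-tests=7; leaf-entries=1; first=P7

== RESULT ==
7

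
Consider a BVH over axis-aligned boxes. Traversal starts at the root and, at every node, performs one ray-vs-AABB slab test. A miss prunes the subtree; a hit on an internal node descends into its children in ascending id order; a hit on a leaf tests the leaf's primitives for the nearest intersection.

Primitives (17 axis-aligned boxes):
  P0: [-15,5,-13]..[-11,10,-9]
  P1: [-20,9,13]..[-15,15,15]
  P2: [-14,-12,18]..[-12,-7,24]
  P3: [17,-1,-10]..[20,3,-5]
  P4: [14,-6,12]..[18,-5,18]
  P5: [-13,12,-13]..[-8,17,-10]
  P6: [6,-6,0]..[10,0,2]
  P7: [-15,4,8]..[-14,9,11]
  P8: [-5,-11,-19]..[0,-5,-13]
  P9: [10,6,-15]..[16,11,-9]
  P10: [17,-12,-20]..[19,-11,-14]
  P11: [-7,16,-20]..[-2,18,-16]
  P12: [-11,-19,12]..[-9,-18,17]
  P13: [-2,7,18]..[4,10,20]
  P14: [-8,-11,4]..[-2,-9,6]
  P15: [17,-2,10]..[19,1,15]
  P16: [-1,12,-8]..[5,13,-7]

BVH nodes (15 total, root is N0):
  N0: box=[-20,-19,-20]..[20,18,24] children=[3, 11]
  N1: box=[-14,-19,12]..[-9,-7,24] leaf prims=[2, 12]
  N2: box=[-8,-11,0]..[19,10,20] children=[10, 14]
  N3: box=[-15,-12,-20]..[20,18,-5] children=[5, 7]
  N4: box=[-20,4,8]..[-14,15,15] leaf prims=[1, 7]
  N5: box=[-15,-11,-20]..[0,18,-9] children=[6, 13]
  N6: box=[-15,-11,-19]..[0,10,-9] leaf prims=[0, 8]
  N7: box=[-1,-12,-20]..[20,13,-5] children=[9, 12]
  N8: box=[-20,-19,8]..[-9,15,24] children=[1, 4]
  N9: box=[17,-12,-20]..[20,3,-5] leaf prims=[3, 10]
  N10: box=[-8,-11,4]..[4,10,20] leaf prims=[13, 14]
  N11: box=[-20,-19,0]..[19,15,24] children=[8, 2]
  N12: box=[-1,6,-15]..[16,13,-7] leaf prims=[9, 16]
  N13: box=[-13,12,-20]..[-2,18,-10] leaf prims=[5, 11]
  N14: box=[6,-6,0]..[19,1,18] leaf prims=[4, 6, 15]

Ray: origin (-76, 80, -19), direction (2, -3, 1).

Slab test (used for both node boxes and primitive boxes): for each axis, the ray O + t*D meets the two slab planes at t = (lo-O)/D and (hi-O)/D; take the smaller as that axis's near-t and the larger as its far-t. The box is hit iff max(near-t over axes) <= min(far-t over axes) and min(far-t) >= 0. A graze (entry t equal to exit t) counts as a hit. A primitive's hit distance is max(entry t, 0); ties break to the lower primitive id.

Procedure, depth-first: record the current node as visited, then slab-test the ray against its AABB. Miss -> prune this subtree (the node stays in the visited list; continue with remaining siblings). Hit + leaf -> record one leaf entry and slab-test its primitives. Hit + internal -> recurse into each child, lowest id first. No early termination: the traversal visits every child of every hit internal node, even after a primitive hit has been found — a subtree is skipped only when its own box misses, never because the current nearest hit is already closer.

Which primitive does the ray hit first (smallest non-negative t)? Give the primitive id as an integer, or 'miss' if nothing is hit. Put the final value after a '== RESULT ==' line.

Walk:
N0 x:[28,48] y:[62/3,33] z:[-1,43] -> hit [28,33], descend [3, 11]
  N3 x:[61/2,48] y:[62/3,92/3] z:[-1,14] -> miss, prune
  N11 x:[28,95/2] y:[65/3,33] z:[19,43] -> hit [28,33], descend [2, 8]
    N2 x:[34,95/2] y:[70/3,91/3] z:[19,39] -> miss, prune
    N8 x:[28,67/2] y:[65/3,33] z:[27,43] -> hit [28,33], descend [1, 4]
      N1 x:[31,67/2] y:[29,33] z:[31,43] -> hit [31,33] leaf, test {P2(miss), P12@t=98/3}
      N4 x:[28,31] y:[65/3,76/3] z:[27,34] -> miss, prune

7 AABB tests over nodes [0, 3, 11, 2, 8, 1, 4]; 1 leaf entered; closest P12.

== RESULT ==
12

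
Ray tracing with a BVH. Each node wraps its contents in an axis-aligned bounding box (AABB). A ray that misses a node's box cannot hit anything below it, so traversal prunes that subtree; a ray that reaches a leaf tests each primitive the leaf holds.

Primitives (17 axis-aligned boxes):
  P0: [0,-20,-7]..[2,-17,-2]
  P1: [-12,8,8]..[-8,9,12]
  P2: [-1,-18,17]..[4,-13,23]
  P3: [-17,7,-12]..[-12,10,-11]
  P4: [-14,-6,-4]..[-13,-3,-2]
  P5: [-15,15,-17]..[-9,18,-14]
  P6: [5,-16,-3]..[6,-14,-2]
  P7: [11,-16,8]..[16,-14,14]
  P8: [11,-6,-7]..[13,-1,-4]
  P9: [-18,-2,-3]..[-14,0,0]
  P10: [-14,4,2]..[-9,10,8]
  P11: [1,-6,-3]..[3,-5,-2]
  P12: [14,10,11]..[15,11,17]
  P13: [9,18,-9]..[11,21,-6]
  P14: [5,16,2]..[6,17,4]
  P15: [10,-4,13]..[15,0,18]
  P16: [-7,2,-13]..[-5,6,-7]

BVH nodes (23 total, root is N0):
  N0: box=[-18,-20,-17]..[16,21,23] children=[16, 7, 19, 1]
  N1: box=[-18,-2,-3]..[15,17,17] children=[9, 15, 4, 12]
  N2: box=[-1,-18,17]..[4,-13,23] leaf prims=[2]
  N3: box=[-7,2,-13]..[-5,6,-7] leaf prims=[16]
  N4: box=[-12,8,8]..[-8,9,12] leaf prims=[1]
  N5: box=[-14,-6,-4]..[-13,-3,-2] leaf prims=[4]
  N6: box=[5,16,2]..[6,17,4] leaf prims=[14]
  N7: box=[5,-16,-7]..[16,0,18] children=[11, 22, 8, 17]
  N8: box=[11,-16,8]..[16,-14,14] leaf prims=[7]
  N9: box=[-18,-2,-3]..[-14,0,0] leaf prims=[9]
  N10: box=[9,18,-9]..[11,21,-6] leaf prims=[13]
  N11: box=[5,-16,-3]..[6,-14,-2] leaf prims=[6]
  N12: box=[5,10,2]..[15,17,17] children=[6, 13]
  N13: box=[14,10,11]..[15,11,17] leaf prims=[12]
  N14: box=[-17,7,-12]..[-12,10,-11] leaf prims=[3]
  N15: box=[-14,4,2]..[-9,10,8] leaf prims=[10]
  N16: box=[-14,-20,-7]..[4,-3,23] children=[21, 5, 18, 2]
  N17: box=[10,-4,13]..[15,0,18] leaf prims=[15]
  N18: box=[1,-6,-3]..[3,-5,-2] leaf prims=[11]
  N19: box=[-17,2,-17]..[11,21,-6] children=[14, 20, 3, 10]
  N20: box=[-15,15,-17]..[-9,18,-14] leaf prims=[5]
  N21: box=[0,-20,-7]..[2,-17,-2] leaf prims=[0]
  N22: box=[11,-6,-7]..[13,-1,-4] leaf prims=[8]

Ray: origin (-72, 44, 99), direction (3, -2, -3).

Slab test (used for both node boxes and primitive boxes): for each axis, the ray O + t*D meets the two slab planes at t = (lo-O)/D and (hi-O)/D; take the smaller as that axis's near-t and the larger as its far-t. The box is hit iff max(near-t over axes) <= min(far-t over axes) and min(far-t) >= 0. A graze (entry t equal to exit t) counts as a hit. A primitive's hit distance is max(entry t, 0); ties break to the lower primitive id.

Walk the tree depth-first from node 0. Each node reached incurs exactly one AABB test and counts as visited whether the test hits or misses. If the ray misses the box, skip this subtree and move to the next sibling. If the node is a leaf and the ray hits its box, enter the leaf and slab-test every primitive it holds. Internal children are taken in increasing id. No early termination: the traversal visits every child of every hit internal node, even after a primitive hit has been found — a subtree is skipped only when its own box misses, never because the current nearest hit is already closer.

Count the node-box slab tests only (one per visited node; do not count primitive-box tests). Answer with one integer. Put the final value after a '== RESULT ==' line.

Trace the traversal:
N0 x:[18,88/3] y:[23/2,32] z:[76/3,116/3] -> hit [76/3,88/3], descend [1, 7, 16, 19]
  N1 x:[18,29] y:[27/2,23] z:[82/3,34] -> miss, prune
  N7 x:[77/3,88/3] y:[22,30] z:[27,106/3] -> hit [27,88/3], descend [8, 11, 17, 22]
    N8 x:[83/3,88/3] y:[29,30] z:[85/3,91/3] -> hit [29,88/3] leaf, test {P7@t=29}
    N11 x:[77/3,26] y:[29,30] z:[101/3,34] -> miss, prune
    N17 x:[82/3,29] y:[22,24] z:[27,86/3] -> miss, prune
    N22 x:[83/3,85/3] y:[45/2,25] z:[103/3,106/3] -> miss, prune
  N16 x:[58/3,76/3] y:[47/2,32] z:[76/3,106/3] -> hit [76/3,76/3], descend [2, 5, 18, 21]
    N2 x:[71/3,76/3] y:[57/2,31] z:[76/3,82/3] -> miss, prune
    N5 x:[58/3,59/3] y:[47/2,25] z:[101/3,103/3] -> miss, prune
    N18 x:[73/3,25] y:[49/2,25] z:[101/3,34] -> miss, prune
    N21 x:[24,74/3] y:[61/2,32] z:[101/3,106/3] -> miss, prune
  N19 x:[55/3,83/3] y:[23/2,21] z:[35,116/3] -> miss, prune

13 AABB tests over nodes [0, 1, 7, 8, 11, 17, 22, 16, 2, 5, 18, 21, 19]; 1 leaf entered; closest P7.

== RESULT ==
13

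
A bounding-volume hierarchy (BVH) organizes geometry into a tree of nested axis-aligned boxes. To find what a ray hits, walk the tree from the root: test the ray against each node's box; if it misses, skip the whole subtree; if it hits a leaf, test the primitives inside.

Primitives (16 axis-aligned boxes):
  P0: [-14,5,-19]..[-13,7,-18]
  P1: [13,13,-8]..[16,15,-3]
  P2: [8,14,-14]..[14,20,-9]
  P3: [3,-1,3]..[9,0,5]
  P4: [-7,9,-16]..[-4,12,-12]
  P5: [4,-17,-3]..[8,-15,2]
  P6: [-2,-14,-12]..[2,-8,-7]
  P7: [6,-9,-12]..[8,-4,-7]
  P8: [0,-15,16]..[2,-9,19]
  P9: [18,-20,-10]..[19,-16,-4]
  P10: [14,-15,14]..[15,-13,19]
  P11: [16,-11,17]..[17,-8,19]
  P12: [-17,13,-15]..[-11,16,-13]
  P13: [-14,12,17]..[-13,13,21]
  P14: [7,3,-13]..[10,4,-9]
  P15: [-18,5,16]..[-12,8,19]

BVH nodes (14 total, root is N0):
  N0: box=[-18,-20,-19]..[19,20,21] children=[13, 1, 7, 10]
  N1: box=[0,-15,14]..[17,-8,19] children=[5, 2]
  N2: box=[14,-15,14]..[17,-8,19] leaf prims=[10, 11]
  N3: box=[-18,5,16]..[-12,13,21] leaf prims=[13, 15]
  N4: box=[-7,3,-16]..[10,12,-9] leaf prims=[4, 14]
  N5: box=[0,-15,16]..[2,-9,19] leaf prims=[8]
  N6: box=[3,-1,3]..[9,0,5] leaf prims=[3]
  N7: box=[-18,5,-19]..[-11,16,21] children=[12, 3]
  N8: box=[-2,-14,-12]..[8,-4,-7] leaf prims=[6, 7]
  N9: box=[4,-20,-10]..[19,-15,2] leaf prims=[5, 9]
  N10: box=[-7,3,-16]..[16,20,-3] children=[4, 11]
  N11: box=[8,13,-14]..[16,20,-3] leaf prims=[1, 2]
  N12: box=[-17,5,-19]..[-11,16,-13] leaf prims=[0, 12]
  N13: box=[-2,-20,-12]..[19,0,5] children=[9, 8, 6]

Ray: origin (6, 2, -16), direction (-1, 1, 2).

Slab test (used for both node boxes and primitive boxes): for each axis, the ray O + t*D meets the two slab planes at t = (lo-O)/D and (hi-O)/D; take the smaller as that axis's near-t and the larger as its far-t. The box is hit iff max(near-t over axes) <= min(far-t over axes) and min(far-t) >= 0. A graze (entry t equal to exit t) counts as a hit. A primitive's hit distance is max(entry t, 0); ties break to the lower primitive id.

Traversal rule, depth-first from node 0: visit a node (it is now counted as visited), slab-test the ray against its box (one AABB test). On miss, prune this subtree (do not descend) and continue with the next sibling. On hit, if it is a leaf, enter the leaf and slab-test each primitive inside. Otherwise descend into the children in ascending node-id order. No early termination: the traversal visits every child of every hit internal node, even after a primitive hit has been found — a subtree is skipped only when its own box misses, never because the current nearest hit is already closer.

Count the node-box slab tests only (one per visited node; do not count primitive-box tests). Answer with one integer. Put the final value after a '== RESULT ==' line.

Traverse from the root:
N0 x:[-13,24] y:[-22,18] z:[-3/2,37/2] -> hit [-3/2,18], descend [1, 7, 10, 13]
  N1 x:[-11,6] y:[-17,-10] z:[15,35/2] -> miss, prune
  N7 x:[17,24] y:[3,14] z:[-3/2,37/2] -> miss, prune
  N10 x:[-10,13] y:[1,18] z:[0,13/2] -> hit [1,13/2], descend [4, 11]
    N4 x:[-4,13] y:[1,10] z:[0,7/2] -> hit [1,7/2] leaf, test {P4(miss), P14(miss)}
    N11 x:[-10,-2] y:[11,18] z:[1,13/2] -> miss, prune
  N13 x:[-13,8] y:[-22,-2] z:[2,21/2] -> miss, prune

Summary -> nodes [0, 1, 7, 10, 4, 11, 13]; box-tests=7; leaf-entries=1; first=miss

== RESULT ==
7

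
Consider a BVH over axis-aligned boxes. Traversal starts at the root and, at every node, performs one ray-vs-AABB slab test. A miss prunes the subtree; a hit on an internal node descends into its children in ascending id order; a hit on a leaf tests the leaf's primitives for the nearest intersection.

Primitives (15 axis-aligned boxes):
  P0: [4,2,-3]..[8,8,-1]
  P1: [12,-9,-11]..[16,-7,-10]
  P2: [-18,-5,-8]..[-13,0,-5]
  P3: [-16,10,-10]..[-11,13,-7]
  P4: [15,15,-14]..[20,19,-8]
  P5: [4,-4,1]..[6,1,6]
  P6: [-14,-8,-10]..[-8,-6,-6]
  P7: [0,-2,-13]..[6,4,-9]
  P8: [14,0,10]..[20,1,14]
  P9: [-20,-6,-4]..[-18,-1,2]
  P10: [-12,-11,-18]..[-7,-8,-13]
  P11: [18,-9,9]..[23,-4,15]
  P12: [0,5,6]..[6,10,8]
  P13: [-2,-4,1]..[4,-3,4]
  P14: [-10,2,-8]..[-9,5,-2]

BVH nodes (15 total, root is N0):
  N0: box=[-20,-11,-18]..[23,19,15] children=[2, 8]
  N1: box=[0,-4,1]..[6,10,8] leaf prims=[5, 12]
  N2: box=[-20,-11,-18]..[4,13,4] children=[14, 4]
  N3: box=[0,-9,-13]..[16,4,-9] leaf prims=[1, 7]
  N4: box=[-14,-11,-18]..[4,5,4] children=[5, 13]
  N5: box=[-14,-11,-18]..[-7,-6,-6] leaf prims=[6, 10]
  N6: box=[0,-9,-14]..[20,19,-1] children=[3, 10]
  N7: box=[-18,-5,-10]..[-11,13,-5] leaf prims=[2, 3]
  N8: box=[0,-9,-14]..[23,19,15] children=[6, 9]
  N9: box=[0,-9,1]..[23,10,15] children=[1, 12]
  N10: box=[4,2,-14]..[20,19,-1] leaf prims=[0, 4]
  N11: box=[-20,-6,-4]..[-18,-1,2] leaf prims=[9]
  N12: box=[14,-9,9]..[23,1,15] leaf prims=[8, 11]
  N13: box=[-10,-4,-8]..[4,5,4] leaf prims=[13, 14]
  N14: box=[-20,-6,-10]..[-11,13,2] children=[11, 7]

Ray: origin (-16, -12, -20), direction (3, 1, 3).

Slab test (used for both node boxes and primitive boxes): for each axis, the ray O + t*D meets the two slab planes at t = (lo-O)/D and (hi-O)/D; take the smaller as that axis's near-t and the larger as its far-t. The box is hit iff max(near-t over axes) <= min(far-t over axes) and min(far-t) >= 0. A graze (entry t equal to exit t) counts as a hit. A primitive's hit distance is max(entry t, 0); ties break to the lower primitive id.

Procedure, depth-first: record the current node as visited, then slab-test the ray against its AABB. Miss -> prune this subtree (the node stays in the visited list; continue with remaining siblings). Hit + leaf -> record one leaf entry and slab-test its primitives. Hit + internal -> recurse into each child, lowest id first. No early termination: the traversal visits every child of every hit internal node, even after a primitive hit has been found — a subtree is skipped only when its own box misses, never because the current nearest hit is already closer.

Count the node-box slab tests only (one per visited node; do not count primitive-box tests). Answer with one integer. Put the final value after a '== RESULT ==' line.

Traverse from the root:
N0 x:[-4/3,13] y:[1,31] z:[2/3,35/3] -> hit [1,35/3], descend [2, 8]
  N2 x:[-4/3,20/3] y:[1,25] z:[2/3,8] -> hit [1,20/3], descend [4, 14]
    N4 x:[2/3,20/3] y:[1,17] z:[2/3,8] -> hit [1,20/3], descend [5, 13]
      N5 x:[2/3,3] y:[1,6] z:[2/3,14/3] -> hit [1,3] leaf, test {P6(miss), P10@t=4/3}
      N13 x:[2,20/3] y:[8,17] z:[4,8] -> miss, prune
    N14 x:[-4/3,5/3] y:[6,25] z:[10/3,22/3] -> miss, prune
  N8 x:[16/3,13] y:[3,31] z:[2,35/3] -> hit [16/3,35/3], descend [6, 9]
    N6 x:[16/3,12] y:[3,31] z:[2,19/3] -> hit [16/3,19/3], descend [3, 10]
      N3 x:[16/3,32/3] y:[3,16] z:[7/3,11/3] -> miss, prune
      N10 x:[20/3,12] y:[14,31] z:[2,19/3] -> miss, prune
    N9 x:[16/3,13] y:[3,22] z:[7,35/3] -> hit [7,35/3], descend [1, 12]
      N1 x:[16/3,22/3] y:[8,22] z:[7,28/3] -> miss, prune
      N12 x:[10,13] y:[3,13] z:[29/3,35/3] -> hit [10,35/3] leaf, test {P8(miss), P11(miss)}

order=[0, 2, 4, 5, 13, 14, 8, 6, 3, 10, 9, 1, 12]  |boxes|=13  |leaves|=2  hit=P10

== RESULT ==
13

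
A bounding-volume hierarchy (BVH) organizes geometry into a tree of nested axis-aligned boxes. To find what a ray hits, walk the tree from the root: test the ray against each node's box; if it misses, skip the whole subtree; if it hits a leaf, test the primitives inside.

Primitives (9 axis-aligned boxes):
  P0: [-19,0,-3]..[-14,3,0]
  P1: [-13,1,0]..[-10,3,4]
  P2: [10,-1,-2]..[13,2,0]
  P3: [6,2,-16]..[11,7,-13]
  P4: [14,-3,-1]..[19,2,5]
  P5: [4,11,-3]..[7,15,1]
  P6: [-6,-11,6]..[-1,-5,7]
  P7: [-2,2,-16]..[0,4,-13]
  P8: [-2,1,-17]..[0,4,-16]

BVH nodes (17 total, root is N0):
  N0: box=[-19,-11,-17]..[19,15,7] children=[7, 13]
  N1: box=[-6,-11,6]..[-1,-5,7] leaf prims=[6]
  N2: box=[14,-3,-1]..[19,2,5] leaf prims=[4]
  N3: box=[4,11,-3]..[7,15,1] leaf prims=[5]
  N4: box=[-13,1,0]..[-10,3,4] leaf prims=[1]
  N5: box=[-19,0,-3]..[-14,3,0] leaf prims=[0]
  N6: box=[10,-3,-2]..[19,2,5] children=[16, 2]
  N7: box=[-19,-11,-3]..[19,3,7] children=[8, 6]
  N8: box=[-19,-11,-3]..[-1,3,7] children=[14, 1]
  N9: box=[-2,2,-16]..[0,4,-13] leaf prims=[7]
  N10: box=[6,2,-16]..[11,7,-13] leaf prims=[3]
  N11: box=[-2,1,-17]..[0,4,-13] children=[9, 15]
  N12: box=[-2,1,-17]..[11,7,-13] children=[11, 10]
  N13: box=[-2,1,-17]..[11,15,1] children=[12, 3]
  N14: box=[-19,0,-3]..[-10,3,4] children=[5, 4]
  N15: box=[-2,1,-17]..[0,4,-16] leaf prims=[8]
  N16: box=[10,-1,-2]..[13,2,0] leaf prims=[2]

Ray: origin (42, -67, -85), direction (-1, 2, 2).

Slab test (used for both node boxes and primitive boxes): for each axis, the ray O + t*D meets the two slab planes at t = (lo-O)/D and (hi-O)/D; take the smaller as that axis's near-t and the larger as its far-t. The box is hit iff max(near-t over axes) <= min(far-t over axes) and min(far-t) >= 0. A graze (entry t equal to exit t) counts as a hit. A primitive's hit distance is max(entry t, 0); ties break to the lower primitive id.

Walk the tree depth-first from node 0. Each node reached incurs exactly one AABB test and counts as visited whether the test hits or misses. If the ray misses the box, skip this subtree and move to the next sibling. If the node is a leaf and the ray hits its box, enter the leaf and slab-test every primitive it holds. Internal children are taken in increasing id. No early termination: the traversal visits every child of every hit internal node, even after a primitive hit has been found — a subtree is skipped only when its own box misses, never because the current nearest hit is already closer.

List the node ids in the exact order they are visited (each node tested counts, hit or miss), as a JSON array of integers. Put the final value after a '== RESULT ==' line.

Walk:
N0 x:[23,61] y:[28,41] z:[34,46] -> hit [34,41], descend [7, 13]
  N7 x:[23,61] y:[28,35] z:[41,46] -> miss, prune
  N13 x:[31,44] y:[34,41] z:[34,43] -> hit [34,41], descend [3, 12]
    N3 x:[35,38] y:[39,41] z:[41,43] -> miss, prune
    N12 x:[31,44] y:[34,37] z:[34,36] -> hit [34,36], descend [10, 11]
      N10 x:[31,36] y:[69/2,37] z:[69/2,36] -> hit [69/2,36] leaf, test {P3@t=69/2}
      N11 x:[42,44] y:[34,71/2] z:[34,36] -> miss, prune

7 AABB tests over nodes [0, 7, 13, 3, 12, 10, 11]; 1 leaf entered; closest P3.

== RESULT ==
[0, 7, 13, 3, 12, 10, 11]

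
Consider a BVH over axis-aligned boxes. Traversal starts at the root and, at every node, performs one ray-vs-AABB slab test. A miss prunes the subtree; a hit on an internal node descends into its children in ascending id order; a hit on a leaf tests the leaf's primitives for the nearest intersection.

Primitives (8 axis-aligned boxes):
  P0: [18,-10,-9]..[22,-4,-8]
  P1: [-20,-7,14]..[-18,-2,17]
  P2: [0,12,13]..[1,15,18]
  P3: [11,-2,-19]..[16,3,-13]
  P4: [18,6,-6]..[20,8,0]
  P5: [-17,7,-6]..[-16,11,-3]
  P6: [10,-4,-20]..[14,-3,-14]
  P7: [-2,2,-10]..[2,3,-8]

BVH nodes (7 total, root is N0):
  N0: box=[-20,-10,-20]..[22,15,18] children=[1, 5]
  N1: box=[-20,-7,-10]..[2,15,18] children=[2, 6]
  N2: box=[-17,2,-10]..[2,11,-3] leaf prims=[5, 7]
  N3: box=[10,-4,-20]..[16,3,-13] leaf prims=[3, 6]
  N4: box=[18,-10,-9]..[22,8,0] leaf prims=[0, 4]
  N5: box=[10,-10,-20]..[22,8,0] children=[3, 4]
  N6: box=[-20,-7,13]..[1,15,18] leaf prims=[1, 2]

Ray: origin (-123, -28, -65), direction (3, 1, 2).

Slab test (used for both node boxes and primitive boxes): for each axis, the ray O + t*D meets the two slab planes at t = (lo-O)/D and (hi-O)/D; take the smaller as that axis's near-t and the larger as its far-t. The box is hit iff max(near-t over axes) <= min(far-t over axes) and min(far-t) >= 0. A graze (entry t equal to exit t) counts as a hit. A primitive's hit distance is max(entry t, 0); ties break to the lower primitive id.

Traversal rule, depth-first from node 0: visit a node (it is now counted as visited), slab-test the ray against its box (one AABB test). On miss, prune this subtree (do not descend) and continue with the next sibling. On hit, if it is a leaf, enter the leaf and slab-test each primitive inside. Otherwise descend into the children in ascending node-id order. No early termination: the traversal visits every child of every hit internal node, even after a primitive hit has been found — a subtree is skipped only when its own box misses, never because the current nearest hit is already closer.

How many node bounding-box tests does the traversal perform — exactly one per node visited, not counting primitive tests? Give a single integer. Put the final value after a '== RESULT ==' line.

Walk:
N0 x:[103/3,145/3] y:[18,43] z:[45/2,83/2] -> hit [103/3,83/2], descend [1, 5]
  N1 x:[103/3,125/3] y:[21,43] z:[55/2,83/2] -> hit [103/3,83/2], descend [2, 6]
    N2 x:[106/3,125/3] y:[30,39] z:[55/2,31] -> miss, prune
    N6 x:[103/3,124/3] y:[21,43] z:[39,83/2] -> hit [39,124/3] leaf, test {P1(miss), P2@t=41}
  N5 x:[133/3,145/3] y:[18,36] z:[45/2,65/2] -> miss, prune

order=[0, 1, 2, 6, 5]  |boxes|=5  |leaves|=1  hit=P2

== RESULT ==
5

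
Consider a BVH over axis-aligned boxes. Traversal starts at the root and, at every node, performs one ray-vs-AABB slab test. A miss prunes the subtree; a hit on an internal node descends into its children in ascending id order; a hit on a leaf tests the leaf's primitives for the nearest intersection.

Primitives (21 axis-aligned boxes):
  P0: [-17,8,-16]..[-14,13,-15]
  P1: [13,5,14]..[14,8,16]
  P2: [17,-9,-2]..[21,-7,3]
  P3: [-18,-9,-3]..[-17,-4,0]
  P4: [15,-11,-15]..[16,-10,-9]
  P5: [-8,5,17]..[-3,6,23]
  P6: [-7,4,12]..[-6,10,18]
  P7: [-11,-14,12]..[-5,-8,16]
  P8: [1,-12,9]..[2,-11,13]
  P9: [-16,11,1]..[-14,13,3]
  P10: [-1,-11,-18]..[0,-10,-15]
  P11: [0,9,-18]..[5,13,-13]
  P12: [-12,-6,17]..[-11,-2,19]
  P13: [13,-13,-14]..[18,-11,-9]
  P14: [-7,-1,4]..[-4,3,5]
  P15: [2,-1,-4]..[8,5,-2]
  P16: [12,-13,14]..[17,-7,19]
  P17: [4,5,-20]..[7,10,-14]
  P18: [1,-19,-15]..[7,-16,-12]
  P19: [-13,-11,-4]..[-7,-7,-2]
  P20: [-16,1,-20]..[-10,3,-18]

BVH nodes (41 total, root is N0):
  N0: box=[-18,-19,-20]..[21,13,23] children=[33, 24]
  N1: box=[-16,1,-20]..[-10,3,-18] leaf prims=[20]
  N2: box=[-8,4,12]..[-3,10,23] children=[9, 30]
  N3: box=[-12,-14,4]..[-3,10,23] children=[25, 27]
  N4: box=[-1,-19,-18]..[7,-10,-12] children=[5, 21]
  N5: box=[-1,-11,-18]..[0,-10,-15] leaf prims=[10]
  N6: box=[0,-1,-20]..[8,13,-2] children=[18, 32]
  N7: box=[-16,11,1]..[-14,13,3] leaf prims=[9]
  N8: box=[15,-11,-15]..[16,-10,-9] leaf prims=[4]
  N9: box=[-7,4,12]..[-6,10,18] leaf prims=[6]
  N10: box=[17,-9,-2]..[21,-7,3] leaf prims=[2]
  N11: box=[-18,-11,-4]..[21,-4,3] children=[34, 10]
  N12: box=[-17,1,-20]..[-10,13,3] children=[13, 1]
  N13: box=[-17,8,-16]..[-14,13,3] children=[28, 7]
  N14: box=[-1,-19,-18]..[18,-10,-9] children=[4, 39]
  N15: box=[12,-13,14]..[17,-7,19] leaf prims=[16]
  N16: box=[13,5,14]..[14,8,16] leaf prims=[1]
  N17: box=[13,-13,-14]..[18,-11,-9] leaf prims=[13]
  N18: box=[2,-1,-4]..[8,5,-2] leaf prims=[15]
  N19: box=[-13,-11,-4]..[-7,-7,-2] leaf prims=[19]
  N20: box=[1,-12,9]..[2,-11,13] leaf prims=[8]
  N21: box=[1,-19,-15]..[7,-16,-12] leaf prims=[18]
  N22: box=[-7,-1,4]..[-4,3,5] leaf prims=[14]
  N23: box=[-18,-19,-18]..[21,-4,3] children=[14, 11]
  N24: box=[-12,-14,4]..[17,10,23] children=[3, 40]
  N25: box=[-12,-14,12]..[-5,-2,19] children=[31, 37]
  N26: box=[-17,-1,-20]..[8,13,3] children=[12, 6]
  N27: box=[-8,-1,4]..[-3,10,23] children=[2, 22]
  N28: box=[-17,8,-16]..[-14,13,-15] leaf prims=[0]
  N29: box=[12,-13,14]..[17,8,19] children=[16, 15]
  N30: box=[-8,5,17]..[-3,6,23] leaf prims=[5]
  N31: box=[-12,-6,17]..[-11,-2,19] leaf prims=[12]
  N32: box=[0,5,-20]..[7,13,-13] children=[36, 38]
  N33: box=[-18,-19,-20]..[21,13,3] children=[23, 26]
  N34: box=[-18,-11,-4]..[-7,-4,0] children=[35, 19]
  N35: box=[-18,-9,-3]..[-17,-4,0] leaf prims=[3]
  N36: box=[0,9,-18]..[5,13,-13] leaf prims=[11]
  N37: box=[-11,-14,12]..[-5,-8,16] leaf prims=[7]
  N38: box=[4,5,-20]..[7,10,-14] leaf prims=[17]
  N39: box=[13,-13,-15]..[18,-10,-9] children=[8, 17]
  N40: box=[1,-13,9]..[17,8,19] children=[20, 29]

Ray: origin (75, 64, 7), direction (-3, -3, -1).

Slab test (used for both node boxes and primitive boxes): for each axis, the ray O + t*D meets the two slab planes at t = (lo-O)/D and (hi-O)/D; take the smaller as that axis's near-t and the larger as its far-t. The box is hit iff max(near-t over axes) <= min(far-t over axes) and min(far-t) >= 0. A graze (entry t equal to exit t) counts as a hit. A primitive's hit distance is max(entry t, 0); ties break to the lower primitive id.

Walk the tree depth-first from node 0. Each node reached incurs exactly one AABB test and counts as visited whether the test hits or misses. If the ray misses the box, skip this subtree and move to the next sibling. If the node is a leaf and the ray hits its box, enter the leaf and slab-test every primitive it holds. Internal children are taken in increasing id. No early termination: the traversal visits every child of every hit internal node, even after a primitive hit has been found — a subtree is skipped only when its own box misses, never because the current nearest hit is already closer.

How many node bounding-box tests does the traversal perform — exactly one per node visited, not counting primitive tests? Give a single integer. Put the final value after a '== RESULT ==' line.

Walk:
N0 x:[18,31] y:[17,83/3] z:[-16,27] -> hit [18,27], descend [24, 33]
  N24 x:[58/3,29] y:[18,26] z:[-16,3] -> miss, prune
  N33 x:[18,31] y:[17,83/3] z:[4,27] -> hit [18,27], descend [23, 26]
    N23 x:[18,31] y:[68/3,83/3] z:[4,25] -> hit [68/3,25], descend [11, 14]
      N11 x:[18,31] y:[68/3,25] z:[4,11] -> miss, prune
      N14 x:[19,76/3] y:[74/3,83/3] z:[16,25] -> hit [74/3,25], descend [4, 39]
        N4 x:[68/3,76/3] y:[74/3,83/3] z:[19,25] -> hit [74/3,25], descend [5, 21]
          N5 x:[25,76/3] y:[74/3,25] z:[22,25] -> hit [25,25] leaf, test {P10@t=25}
          N21 x:[68/3,74/3] y:[80/3,83/3] z:[19,22] -> miss, prune
        N39 x:[19,62/3] y:[74/3,77/3] z:[16,22] -> miss, prune
    N26 x:[67/3,92/3] y:[17,65/3] z:[4,27] -> miss, prune

order=[0, 24, 33, 23, 11, 14, 4, 5, 21, 39, 26]  |boxes|=11  |leaves|=1  hit=P10

== RESULT ==
11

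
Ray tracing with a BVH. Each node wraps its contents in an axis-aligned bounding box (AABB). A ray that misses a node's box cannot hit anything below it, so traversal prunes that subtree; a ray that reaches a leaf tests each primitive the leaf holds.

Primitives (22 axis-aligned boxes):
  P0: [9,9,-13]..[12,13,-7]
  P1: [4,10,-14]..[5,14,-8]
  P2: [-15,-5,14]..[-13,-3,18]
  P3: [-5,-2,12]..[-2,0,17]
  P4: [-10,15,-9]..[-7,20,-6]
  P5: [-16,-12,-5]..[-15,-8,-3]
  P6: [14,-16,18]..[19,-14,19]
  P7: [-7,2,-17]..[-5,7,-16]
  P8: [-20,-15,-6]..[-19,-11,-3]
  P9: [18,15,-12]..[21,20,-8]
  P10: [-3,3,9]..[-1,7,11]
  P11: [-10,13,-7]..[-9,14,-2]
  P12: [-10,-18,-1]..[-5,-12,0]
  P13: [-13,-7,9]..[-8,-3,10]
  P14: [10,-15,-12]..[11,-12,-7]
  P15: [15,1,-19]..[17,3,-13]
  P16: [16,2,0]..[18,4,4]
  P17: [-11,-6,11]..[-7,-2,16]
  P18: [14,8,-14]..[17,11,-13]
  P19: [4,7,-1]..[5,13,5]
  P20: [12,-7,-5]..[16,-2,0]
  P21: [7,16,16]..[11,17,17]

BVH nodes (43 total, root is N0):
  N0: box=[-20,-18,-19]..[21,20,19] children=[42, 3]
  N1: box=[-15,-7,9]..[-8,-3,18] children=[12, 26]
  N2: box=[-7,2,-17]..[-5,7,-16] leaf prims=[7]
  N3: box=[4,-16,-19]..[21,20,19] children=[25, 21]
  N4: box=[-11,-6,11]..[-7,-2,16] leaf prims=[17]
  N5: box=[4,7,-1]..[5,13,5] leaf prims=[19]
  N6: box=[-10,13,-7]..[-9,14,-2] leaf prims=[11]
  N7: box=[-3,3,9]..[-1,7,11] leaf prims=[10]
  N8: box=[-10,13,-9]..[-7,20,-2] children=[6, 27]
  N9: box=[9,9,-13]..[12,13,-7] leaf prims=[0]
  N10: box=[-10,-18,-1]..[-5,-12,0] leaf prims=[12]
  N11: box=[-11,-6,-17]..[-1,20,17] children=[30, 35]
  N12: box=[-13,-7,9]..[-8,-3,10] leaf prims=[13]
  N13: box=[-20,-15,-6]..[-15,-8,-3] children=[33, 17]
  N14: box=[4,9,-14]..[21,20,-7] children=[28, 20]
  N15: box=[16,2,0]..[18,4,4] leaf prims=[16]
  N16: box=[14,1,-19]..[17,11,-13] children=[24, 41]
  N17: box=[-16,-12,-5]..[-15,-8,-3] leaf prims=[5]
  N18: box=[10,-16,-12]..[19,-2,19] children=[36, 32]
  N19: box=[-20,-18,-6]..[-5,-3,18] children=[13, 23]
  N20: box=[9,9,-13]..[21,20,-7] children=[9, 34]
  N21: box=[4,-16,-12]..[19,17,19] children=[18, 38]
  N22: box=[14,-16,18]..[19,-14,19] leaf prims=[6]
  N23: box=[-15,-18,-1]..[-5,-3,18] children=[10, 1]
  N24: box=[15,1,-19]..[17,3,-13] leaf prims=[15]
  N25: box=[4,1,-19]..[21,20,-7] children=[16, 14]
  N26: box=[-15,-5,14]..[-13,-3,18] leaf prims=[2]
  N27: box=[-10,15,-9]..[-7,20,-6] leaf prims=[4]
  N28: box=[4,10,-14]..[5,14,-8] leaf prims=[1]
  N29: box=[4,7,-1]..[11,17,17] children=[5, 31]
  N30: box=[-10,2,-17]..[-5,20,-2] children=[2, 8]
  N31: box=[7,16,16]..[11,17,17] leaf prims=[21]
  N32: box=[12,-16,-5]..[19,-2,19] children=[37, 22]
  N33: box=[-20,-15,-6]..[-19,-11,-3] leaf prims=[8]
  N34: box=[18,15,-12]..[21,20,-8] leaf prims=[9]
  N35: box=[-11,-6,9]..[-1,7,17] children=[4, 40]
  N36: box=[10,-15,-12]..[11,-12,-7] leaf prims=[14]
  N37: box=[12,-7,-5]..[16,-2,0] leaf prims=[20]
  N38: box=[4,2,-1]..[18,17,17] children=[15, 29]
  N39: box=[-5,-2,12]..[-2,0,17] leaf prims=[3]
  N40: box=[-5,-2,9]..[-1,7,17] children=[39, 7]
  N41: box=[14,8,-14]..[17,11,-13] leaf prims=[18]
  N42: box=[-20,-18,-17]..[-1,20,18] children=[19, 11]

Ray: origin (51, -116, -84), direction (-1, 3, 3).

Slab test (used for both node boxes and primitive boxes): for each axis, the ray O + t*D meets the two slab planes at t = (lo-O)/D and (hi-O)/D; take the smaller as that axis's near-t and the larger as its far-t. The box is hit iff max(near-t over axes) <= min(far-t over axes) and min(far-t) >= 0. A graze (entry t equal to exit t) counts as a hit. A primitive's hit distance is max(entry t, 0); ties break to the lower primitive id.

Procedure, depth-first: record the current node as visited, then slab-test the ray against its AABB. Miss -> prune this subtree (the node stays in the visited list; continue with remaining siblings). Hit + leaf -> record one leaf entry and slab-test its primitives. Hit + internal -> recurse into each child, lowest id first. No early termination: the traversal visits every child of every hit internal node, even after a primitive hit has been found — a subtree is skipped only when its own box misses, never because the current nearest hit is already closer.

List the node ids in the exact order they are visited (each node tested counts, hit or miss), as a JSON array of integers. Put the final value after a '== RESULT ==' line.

Traverse from the root:
N0 x:[30,71] y:[98/3,136/3] z:[65/3,103/3] -> hit [98/3,103/3], descend [3, 42]
  N3 x:[30,47] y:[100/3,136/3] z:[65/3,103/3] -> hit [100/3,103/3], descend [21, 25]
    N21 x:[32,47] y:[100/3,133/3] z:[24,103/3] -> hit [100/3,103/3], descend [18, 38]
      N18 x:[32,41] y:[100/3,38] z:[24,103/3] -> hit [100/3,103/3], descend [32, 36]
        N32 x:[32,39] y:[100/3,38] z:[79/3,103/3] -> hit [100/3,103/3], descend [22, 37]
          N22 x:[32,37] y:[100/3,34] z:[34,103/3] -> hit [34,34] leaf, test {P6@t=34}
          N37 x:[35,39] y:[109/3,38] z:[79/3,28] -> miss, prune
        N36 x:[40,41] y:[101/3,104/3] z:[24,77/3] -> miss, prune
      N38 x:[33,47] y:[118/3,133/3] z:[83/3,101/3] -> miss, prune
    N25 x:[30,47] y:[39,136/3] z:[65/3,77/3] -> miss, prune
  N42 x:[52,71] y:[98/3,136/3] z:[67/3,34] -> miss, prune

order=[0, 3, 21, 18, 32, 22, 37, 36, 38, 25, 42]  |boxes|=11  |leaves|=1  hit=P6

== RESULT ==
[0, 3, 21, 18, 32, 22, 37, 36, 38, 25, 42]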